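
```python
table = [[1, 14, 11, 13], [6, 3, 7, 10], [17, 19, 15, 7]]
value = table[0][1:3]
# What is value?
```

table[0] = [1, 14, 11, 13]. table[0] has length 4. The slice table[0][1:3] selects indices [1, 2] (1->14, 2->11), giving [14, 11].

[14, 11]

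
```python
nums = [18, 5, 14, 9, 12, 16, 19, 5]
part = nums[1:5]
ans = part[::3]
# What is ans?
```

nums has length 8. The slice nums[1:5] selects indices [1, 2, 3, 4] (1->5, 2->14, 3->9, 4->12), giving [5, 14, 9, 12]. So part = [5, 14, 9, 12]. part has length 4. The slice part[::3] selects indices [0, 3] (0->5, 3->12), giving [5, 12].

[5, 12]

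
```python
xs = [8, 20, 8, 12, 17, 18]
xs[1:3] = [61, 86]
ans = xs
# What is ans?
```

xs starts as [8, 20, 8, 12, 17, 18] (length 6). The slice xs[1:3] covers indices [1, 2] with values [20, 8]. Replacing that slice with [61, 86] (same length) produces [8, 61, 86, 12, 17, 18].

[8, 61, 86, 12, 17, 18]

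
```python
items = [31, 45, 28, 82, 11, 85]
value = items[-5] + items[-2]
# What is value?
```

items has length 6. Negative index -5 maps to positive index 6 + (-5) = 1. items[1] = 45.
items has length 6. Negative index -2 maps to positive index 6 + (-2) = 4. items[4] = 11.
Sum: 45 + 11 = 56.

56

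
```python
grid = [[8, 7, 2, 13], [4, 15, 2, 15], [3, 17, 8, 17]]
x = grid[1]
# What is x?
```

grid has 3 rows. Row 1 is [4, 15, 2, 15].

[4, 15, 2, 15]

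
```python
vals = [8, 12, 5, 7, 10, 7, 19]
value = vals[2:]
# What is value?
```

vals has length 7. The slice vals[2:] selects indices [2, 3, 4, 5, 6] (2->5, 3->7, 4->10, 5->7, 6->19), giving [5, 7, 10, 7, 19].

[5, 7, 10, 7, 19]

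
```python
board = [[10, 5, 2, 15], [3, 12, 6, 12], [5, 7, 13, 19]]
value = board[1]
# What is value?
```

board has 3 rows. Row 1 is [3, 12, 6, 12].

[3, 12, 6, 12]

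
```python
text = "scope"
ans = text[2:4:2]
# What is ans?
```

text has length 5. The slice text[2:4:2] selects indices [2] (2->'o'), giving 'o'.

'o'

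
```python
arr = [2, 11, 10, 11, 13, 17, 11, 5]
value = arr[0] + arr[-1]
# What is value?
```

arr has length 8. arr[0] = 2.
arr has length 8. Negative index -1 maps to positive index 8 + (-1) = 7. arr[7] = 5.
Sum: 2 + 5 = 7.

7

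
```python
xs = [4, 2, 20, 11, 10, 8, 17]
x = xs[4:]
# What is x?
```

xs has length 7. The slice xs[4:] selects indices [4, 5, 6] (4->10, 5->8, 6->17), giving [10, 8, 17].

[10, 8, 17]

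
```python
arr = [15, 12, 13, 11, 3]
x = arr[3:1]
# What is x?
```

arr has length 5. The slice arr[3:1] resolves to an empty index range, so the result is [].

[]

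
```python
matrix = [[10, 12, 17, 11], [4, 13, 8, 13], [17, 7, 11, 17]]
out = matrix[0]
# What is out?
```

matrix has 3 rows. Row 0 is [10, 12, 17, 11].

[10, 12, 17, 11]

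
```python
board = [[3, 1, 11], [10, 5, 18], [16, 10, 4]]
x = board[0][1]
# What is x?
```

board[0] = [3, 1, 11]. Taking column 1 of that row yields 1.

1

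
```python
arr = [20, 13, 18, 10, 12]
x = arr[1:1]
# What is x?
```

arr has length 5. The slice arr[1:1] resolves to an empty index range, so the result is [].

[]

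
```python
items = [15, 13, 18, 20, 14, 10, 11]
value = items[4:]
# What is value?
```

items has length 7. The slice items[4:] selects indices [4, 5, 6] (4->14, 5->10, 6->11), giving [14, 10, 11].

[14, 10, 11]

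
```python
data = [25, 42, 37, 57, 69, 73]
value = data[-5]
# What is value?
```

data has length 6. Negative index -5 maps to positive index 6 + (-5) = 1. data[1] = 42.

42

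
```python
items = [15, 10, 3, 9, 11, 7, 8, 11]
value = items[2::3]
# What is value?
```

items has length 8. The slice items[2::3] selects indices [2, 5] (2->3, 5->7), giving [3, 7].

[3, 7]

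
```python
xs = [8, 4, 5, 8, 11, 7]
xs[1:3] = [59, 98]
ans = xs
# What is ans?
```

xs starts as [8, 4, 5, 8, 11, 7] (length 6). The slice xs[1:3] covers indices [1, 2] with values [4, 5]. Replacing that slice with [59, 98] (same length) produces [8, 59, 98, 8, 11, 7].

[8, 59, 98, 8, 11, 7]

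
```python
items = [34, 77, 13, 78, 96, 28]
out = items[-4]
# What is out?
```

items has length 6. Negative index -4 maps to positive index 6 + (-4) = 2. items[2] = 13.

13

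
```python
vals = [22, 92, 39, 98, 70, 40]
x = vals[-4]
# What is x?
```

vals has length 6. Negative index -4 maps to positive index 6 + (-4) = 2. vals[2] = 39.

39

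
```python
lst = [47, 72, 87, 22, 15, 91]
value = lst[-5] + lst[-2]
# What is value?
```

lst has length 6. Negative index -5 maps to positive index 6 + (-5) = 1. lst[1] = 72.
lst has length 6. Negative index -2 maps to positive index 6 + (-2) = 4. lst[4] = 15.
Sum: 72 + 15 = 87.

87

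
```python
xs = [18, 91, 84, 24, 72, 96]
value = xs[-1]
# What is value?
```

xs has length 6. Negative index -1 maps to positive index 6 + (-1) = 5. xs[5] = 96.

96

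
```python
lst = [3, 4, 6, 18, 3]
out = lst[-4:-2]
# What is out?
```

lst has length 5. The slice lst[-4:-2] selects indices [1, 2] (1->4, 2->6), giving [4, 6].

[4, 6]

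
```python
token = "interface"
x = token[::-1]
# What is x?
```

token has length 9. The slice token[::-1] selects indices [8, 7, 6, 5, 4, 3, 2, 1, 0] (8->'e', 7->'c', 6->'a', 5->'f', 4->'r', 3->'e', 2->'t', 1->'n', 0->'i'), giving 'ecafretni'.

'ecafretni'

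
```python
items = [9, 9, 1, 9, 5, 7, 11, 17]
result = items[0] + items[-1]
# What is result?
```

items has length 8. items[0] = 9.
items has length 8. Negative index -1 maps to positive index 8 + (-1) = 7. items[7] = 17.
Sum: 9 + 17 = 26.

26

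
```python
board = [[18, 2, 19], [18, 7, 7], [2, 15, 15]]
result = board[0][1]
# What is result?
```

board[0] = [18, 2, 19]. Taking column 1 of that row yields 2.

2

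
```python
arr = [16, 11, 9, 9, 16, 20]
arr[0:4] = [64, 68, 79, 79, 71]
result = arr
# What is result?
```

arr starts as [16, 11, 9, 9, 16, 20] (length 6). The slice arr[0:4] covers indices [0, 1, 2, 3] with values [16, 11, 9, 9]. Replacing that slice with [64, 68, 79, 79, 71] (different length) produces [64, 68, 79, 79, 71, 16, 20].

[64, 68, 79, 79, 71, 16, 20]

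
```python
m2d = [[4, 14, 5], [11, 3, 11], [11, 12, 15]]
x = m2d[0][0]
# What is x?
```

m2d[0] = [4, 14, 5]. Taking column 0 of that row yields 4.

4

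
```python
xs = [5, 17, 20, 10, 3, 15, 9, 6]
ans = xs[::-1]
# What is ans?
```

xs has length 8. The slice xs[::-1] selects indices [7, 6, 5, 4, 3, 2, 1, 0] (7->6, 6->9, 5->15, 4->3, 3->10, 2->20, 1->17, 0->5), giving [6, 9, 15, 3, 10, 20, 17, 5].

[6, 9, 15, 3, 10, 20, 17, 5]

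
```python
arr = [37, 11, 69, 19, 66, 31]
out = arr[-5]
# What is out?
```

arr has length 6. Negative index -5 maps to positive index 6 + (-5) = 1. arr[1] = 11.

11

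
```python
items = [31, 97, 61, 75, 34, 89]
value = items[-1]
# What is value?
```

items has length 6. Negative index -1 maps to positive index 6 + (-1) = 5. items[5] = 89.

89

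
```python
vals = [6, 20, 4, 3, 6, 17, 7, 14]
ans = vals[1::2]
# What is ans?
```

vals has length 8. The slice vals[1::2] selects indices [1, 3, 5, 7] (1->20, 3->3, 5->17, 7->14), giving [20, 3, 17, 14].

[20, 3, 17, 14]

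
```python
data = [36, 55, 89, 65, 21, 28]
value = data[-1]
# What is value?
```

data has length 6. Negative index -1 maps to positive index 6 + (-1) = 5. data[5] = 28.

28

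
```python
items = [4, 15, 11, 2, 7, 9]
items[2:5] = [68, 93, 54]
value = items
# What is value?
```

items starts as [4, 15, 11, 2, 7, 9] (length 6). The slice items[2:5] covers indices [2, 3, 4] with values [11, 2, 7]. Replacing that slice with [68, 93, 54] (same length) produces [4, 15, 68, 93, 54, 9].

[4, 15, 68, 93, 54, 9]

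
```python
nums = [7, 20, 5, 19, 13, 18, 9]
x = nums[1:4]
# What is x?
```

nums has length 7. The slice nums[1:4] selects indices [1, 2, 3] (1->20, 2->5, 3->19), giving [20, 5, 19].

[20, 5, 19]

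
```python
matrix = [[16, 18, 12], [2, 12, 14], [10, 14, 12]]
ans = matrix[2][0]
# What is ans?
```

matrix[2] = [10, 14, 12]. Taking column 0 of that row yields 10.

10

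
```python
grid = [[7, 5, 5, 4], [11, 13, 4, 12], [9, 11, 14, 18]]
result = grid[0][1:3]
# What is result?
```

grid[0] = [7, 5, 5, 4]. grid[0] has length 4. The slice grid[0][1:3] selects indices [1, 2] (1->5, 2->5), giving [5, 5].

[5, 5]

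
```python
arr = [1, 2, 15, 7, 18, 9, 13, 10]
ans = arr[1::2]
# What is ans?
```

arr has length 8. The slice arr[1::2] selects indices [1, 3, 5, 7] (1->2, 3->7, 5->9, 7->10), giving [2, 7, 9, 10].

[2, 7, 9, 10]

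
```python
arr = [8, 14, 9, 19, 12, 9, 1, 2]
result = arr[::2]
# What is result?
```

arr has length 8. The slice arr[::2] selects indices [0, 2, 4, 6] (0->8, 2->9, 4->12, 6->1), giving [8, 9, 12, 1].

[8, 9, 12, 1]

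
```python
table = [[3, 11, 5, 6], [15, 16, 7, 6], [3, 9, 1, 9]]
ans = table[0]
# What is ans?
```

table has 3 rows. Row 0 is [3, 11, 5, 6].

[3, 11, 5, 6]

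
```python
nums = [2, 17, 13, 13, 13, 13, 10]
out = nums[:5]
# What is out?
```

nums has length 7. The slice nums[:5] selects indices [0, 1, 2, 3, 4] (0->2, 1->17, 2->13, 3->13, 4->13), giving [2, 17, 13, 13, 13].

[2, 17, 13, 13, 13]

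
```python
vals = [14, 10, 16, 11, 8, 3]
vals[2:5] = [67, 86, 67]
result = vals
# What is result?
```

vals starts as [14, 10, 16, 11, 8, 3] (length 6). The slice vals[2:5] covers indices [2, 3, 4] with values [16, 11, 8]. Replacing that slice with [67, 86, 67] (same length) produces [14, 10, 67, 86, 67, 3].

[14, 10, 67, 86, 67, 3]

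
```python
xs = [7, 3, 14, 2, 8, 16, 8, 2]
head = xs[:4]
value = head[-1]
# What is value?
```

xs has length 8. The slice xs[:4] selects indices [0, 1, 2, 3] (0->7, 1->3, 2->14, 3->2), giving [7, 3, 14, 2]. So head = [7, 3, 14, 2]. Then head[-1] = 2.

2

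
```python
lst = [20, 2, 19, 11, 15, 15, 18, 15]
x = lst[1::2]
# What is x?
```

lst has length 8. The slice lst[1::2] selects indices [1, 3, 5, 7] (1->2, 3->11, 5->15, 7->15), giving [2, 11, 15, 15].

[2, 11, 15, 15]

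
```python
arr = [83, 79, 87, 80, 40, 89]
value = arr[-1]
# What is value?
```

arr has length 6. Negative index -1 maps to positive index 6 + (-1) = 5. arr[5] = 89.

89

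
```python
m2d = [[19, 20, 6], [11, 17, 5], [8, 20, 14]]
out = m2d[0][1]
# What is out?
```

m2d[0] = [19, 20, 6]. Taking column 1 of that row yields 20.

20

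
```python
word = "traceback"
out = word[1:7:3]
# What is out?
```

word has length 9. The slice word[1:7:3] selects indices [1, 4] (1->'r', 4->'e'), giving 're'.

're'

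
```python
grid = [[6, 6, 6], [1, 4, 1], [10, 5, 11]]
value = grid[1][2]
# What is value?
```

grid[1] = [1, 4, 1]. Taking column 2 of that row yields 1.

1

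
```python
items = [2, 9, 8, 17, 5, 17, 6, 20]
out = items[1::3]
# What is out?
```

items has length 8. The slice items[1::3] selects indices [1, 4, 7] (1->9, 4->5, 7->20), giving [9, 5, 20].

[9, 5, 20]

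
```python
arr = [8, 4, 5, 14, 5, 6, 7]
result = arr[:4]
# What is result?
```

arr has length 7. The slice arr[:4] selects indices [0, 1, 2, 3] (0->8, 1->4, 2->5, 3->14), giving [8, 4, 5, 14].

[8, 4, 5, 14]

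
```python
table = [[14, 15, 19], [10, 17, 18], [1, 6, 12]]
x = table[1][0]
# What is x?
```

table[1] = [10, 17, 18]. Taking column 0 of that row yields 10.

10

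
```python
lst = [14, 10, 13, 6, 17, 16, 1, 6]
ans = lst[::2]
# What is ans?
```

lst has length 8. The slice lst[::2] selects indices [0, 2, 4, 6] (0->14, 2->13, 4->17, 6->1), giving [14, 13, 17, 1].

[14, 13, 17, 1]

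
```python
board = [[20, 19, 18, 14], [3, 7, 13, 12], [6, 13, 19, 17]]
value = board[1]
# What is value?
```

board has 3 rows. Row 1 is [3, 7, 13, 12].

[3, 7, 13, 12]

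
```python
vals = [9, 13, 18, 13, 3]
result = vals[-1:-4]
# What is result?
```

vals has length 5. The slice vals[-1:-4] resolves to an empty index range, so the result is [].

[]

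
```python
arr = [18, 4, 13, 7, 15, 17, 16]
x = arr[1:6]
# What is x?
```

arr has length 7. The slice arr[1:6] selects indices [1, 2, 3, 4, 5] (1->4, 2->13, 3->7, 4->15, 5->17), giving [4, 13, 7, 15, 17].

[4, 13, 7, 15, 17]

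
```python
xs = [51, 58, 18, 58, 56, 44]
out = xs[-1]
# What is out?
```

xs has length 6. Negative index -1 maps to positive index 6 + (-1) = 5. xs[5] = 44.

44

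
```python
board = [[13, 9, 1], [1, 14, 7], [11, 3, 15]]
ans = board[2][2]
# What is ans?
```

board[2] = [11, 3, 15]. Taking column 2 of that row yields 15.

15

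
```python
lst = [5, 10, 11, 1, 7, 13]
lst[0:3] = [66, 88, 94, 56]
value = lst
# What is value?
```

lst starts as [5, 10, 11, 1, 7, 13] (length 6). The slice lst[0:3] covers indices [0, 1, 2] with values [5, 10, 11]. Replacing that slice with [66, 88, 94, 56] (different length) produces [66, 88, 94, 56, 1, 7, 13].

[66, 88, 94, 56, 1, 7, 13]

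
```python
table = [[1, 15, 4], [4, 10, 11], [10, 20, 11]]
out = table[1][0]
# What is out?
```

table[1] = [4, 10, 11]. Taking column 0 of that row yields 4.

4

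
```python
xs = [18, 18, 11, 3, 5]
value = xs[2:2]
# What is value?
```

xs has length 5. The slice xs[2:2] resolves to an empty index range, so the result is [].

[]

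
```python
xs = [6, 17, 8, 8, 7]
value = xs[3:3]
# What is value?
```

xs has length 5. The slice xs[3:3] resolves to an empty index range, so the result is [].

[]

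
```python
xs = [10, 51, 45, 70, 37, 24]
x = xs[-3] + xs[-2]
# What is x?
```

xs has length 6. Negative index -3 maps to positive index 6 + (-3) = 3. xs[3] = 70.
xs has length 6. Negative index -2 maps to positive index 6 + (-2) = 4. xs[4] = 37.
Sum: 70 + 37 = 107.

107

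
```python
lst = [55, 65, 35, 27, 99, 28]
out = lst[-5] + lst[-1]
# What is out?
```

lst has length 6. Negative index -5 maps to positive index 6 + (-5) = 1. lst[1] = 65.
lst has length 6. Negative index -1 maps to positive index 6 + (-1) = 5. lst[5] = 28.
Sum: 65 + 28 = 93.

93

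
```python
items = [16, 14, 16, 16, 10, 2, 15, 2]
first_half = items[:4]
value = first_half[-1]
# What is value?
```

items has length 8. The slice items[:4] selects indices [0, 1, 2, 3] (0->16, 1->14, 2->16, 3->16), giving [16, 14, 16, 16]. So first_half = [16, 14, 16, 16]. Then first_half[-1] = 16.

16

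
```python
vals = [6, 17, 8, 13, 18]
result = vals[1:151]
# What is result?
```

vals has length 5. The slice vals[1:151] selects indices [1, 2, 3, 4] (1->17, 2->8, 3->13, 4->18), giving [17, 8, 13, 18].

[17, 8, 13, 18]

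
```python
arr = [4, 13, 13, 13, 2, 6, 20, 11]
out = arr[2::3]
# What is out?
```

arr has length 8. The slice arr[2::3] selects indices [2, 5] (2->13, 5->6), giving [13, 6].

[13, 6]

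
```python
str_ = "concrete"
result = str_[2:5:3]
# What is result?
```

str_ has length 8. The slice str_[2:5:3] selects indices [2] (2->'n'), giving 'n'.

'n'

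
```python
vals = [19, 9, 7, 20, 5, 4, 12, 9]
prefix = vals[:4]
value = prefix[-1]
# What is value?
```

vals has length 8. The slice vals[:4] selects indices [0, 1, 2, 3] (0->19, 1->9, 2->7, 3->20), giving [19, 9, 7, 20]. So prefix = [19, 9, 7, 20]. Then prefix[-1] = 20.

20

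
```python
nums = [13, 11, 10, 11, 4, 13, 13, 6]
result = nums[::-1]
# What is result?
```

nums has length 8. The slice nums[::-1] selects indices [7, 6, 5, 4, 3, 2, 1, 0] (7->6, 6->13, 5->13, 4->4, 3->11, 2->10, 1->11, 0->13), giving [6, 13, 13, 4, 11, 10, 11, 13].

[6, 13, 13, 4, 11, 10, 11, 13]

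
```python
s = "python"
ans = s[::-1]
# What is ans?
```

s has length 6. The slice s[::-1] selects indices [5, 4, 3, 2, 1, 0] (5->'n', 4->'o', 3->'h', 2->'t', 1->'y', 0->'p'), giving 'nohtyp'.

'nohtyp'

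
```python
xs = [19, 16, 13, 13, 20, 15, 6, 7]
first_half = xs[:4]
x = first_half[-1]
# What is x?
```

xs has length 8. The slice xs[:4] selects indices [0, 1, 2, 3] (0->19, 1->16, 2->13, 3->13), giving [19, 16, 13, 13]. So first_half = [19, 16, 13, 13]. Then first_half[-1] = 13.

13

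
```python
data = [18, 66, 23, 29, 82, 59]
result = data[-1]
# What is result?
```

data has length 6. Negative index -1 maps to positive index 6 + (-1) = 5. data[5] = 59.

59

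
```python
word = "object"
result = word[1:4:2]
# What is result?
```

word has length 6. The slice word[1:4:2] selects indices [1, 3] (1->'b', 3->'e'), giving 'be'.

'be'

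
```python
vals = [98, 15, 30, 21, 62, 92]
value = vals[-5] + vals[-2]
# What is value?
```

vals has length 6. Negative index -5 maps to positive index 6 + (-5) = 1. vals[1] = 15.
vals has length 6. Negative index -2 maps to positive index 6 + (-2) = 4. vals[4] = 62.
Sum: 15 + 62 = 77.

77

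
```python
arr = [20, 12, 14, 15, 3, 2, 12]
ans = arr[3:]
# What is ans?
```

arr has length 7. The slice arr[3:] selects indices [3, 4, 5, 6] (3->15, 4->3, 5->2, 6->12), giving [15, 3, 2, 12].

[15, 3, 2, 12]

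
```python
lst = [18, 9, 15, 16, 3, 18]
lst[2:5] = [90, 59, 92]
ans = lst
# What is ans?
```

lst starts as [18, 9, 15, 16, 3, 18] (length 6). The slice lst[2:5] covers indices [2, 3, 4] with values [15, 16, 3]. Replacing that slice with [90, 59, 92] (same length) produces [18, 9, 90, 59, 92, 18].

[18, 9, 90, 59, 92, 18]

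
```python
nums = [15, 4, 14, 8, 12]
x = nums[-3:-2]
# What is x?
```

nums has length 5. The slice nums[-3:-2] selects indices [2] (2->14), giving [14].

[14]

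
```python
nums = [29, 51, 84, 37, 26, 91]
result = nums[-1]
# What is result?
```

nums has length 6. Negative index -1 maps to positive index 6 + (-1) = 5. nums[5] = 91.

91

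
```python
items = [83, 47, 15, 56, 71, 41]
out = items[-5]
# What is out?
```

items has length 6. Negative index -5 maps to positive index 6 + (-5) = 1. items[1] = 47.

47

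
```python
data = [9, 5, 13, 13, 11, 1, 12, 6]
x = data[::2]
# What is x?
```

data has length 8. The slice data[::2] selects indices [0, 2, 4, 6] (0->9, 2->13, 4->11, 6->12), giving [9, 13, 11, 12].

[9, 13, 11, 12]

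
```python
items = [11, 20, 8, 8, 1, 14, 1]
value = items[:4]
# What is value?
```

items has length 7. The slice items[:4] selects indices [0, 1, 2, 3] (0->11, 1->20, 2->8, 3->8), giving [11, 20, 8, 8].

[11, 20, 8, 8]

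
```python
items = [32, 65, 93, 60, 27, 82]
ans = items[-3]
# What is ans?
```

items has length 6. Negative index -3 maps to positive index 6 + (-3) = 3. items[3] = 60.

60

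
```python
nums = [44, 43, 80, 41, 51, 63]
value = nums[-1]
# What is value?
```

nums has length 6. Negative index -1 maps to positive index 6 + (-1) = 5. nums[5] = 63.

63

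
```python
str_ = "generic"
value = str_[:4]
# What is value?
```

str_ has length 7. The slice str_[:4] selects indices [0, 1, 2, 3] (0->'g', 1->'e', 2->'n', 3->'e'), giving 'gene'.

'gene'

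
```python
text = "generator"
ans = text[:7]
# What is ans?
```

text has length 9. The slice text[:7] selects indices [0, 1, 2, 3, 4, 5, 6] (0->'g', 1->'e', 2->'n', 3->'e', 4->'r', 5->'a', 6->'t'), giving 'generat'.

'generat'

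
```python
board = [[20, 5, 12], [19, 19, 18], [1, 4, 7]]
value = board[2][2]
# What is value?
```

board[2] = [1, 4, 7]. Taking column 2 of that row yields 7.

7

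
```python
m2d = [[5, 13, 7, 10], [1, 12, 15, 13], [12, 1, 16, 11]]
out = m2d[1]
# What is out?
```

m2d has 3 rows. Row 1 is [1, 12, 15, 13].

[1, 12, 15, 13]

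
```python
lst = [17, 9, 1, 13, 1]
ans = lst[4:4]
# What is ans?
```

lst has length 5. The slice lst[4:4] resolves to an empty index range, so the result is [].

[]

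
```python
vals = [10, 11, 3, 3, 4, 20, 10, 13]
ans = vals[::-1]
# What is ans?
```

vals has length 8. The slice vals[::-1] selects indices [7, 6, 5, 4, 3, 2, 1, 0] (7->13, 6->10, 5->20, 4->4, 3->3, 2->3, 1->11, 0->10), giving [13, 10, 20, 4, 3, 3, 11, 10].

[13, 10, 20, 4, 3, 3, 11, 10]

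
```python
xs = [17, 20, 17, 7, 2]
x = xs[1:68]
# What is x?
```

xs has length 5. The slice xs[1:68] selects indices [1, 2, 3, 4] (1->20, 2->17, 3->7, 4->2), giving [20, 17, 7, 2].

[20, 17, 7, 2]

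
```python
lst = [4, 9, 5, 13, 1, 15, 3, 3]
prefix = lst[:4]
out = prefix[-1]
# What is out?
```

lst has length 8. The slice lst[:4] selects indices [0, 1, 2, 3] (0->4, 1->9, 2->5, 3->13), giving [4, 9, 5, 13]. So prefix = [4, 9, 5, 13]. Then prefix[-1] = 13.

13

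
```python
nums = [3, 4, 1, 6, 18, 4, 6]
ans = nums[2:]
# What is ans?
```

nums has length 7. The slice nums[2:] selects indices [2, 3, 4, 5, 6] (2->1, 3->6, 4->18, 5->4, 6->6), giving [1, 6, 18, 4, 6].

[1, 6, 18, 4, 6]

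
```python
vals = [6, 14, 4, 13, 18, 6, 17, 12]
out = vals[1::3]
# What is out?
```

vals has length 8. The slice vals[1::3] selects indices [1, 4, 7] (1->14, 4->18, 7->12), giving [14, 18, 12].

[14, 18, 12]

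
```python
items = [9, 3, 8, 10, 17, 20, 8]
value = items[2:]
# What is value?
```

items has length 7. The slice items[2:] selects indices [2, 3, 4, 5, 6] (2->8, 3->10, 4->17, 5->20, 6->8), giving [8, 10, 17, 20, 8].

[8, 10, 17, 20, 8]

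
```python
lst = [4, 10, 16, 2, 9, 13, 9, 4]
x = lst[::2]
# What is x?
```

lst has length 8. The slice lst[::2] selects indices [0, 2, 4, 6] (0->4, 2->16, 4->9, 6->9), giving [4, 16, 9, 9].

[4, 16, 9, 9]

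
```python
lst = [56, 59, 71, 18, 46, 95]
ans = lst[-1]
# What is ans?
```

lst has length 6. Negative index -1 maps to positive index 6 + (-1) = 5. lst[5] = 95.

95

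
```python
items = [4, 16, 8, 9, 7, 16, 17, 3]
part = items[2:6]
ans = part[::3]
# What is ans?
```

items has length 8. The slice items[2:6] selects indices [2, 3, 4, 5] (2->8, 3->9, 4->7, 5->16), giving [8, 9, 7, 16]. So part = [8, 9, 7, 16]. part has length 4. The slice part[::3] selects indices [0, 3] (0->8, 3->16), giving [8, 16].

[8, 16]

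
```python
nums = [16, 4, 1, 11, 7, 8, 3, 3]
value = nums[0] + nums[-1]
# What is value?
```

nums has length 8. nums[0] = 16.
nums has length 8. Negative index -1 maps to positive index 8 + (-1) = 7. nums[7] = 3.
Sum: 16 + 3 = 19.

19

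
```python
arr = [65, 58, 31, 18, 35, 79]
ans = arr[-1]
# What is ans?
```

arr has length 6. Negative index -1 maps to positive index 6 + (-1) = 5. arr[5] = 79.

79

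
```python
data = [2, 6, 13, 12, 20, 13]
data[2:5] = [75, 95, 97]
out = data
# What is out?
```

data starts as [2, 6, 13, 12, 20, 13] (length 6). The slice data[2:5] covers indices [2, 3, 4] with values [13, 12, 20]. Replacing that slice with [75, 95, 97] (same length) produces [2, 6, 75, 95, 97, 13].

[2, 6, 75, 95, 97, 13]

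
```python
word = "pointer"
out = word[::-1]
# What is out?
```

word has length 7. The slice word[::-1] selects indices [6, 5, 4, 3, 2, 1, 0] (6->'r', 5->'e', 4->'t', 3->'n', 2->'i', 1->'o', 0->'p'), giving 'retniop'.

'retniop'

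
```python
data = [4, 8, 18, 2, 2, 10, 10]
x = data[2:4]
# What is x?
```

data has length 7. The slice data[2:4] selects indices [2, 3] (2->18, 3->2), giving [18, 2].

[18, 2]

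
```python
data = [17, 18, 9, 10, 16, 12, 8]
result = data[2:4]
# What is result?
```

data has length 7. The slice data[2:4] selects indices [2, 3] (2->9, 3->10), giving [9, 10].

[9, 10]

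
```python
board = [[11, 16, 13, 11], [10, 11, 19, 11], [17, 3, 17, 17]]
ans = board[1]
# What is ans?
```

board has 3 rows. Row 1 is [10, 11, 19, 11].

[10, 11, 19, 11]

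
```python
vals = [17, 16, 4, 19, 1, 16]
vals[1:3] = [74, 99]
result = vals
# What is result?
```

vals starts as [17, 16, 4, 19, 1, 16] (length 6). The slice vals[1:3] covers indices [1, 2] with values [16, 4]. Replacing that slice with [74, 99] (same length) produces [17, 74, 99, 19, 1, 16].

[17, 74, 99, 19, 1, 16]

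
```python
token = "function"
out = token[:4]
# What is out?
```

token has length 8. The slice token[:4] selects indices [0, 1, 2, 3] (0->'f', 1->'u', 2->'n', 3->'c'), giving 'func'.

'func'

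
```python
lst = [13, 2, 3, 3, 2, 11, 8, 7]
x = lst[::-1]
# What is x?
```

lst has length 8. The slice lst[::-1] selects indices [7, 6, 5, 4, 3, 2, 1, 0] (7->7, 6->8, 5->11, 4->2, 3->3, 2->3, 1->2, 0->13), giving [7, 8, 11, 2, 3, 3, 2, 13].

[7, 8, 11, 2, 3, 3, 2, 13]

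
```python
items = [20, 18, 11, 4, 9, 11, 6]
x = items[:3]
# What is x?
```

items has length 7. The slice items[:3] selects indices [0, 1, 2] (0->20, 1->18, 2->11), giving [20, 18, 11].

[20, 18, 11]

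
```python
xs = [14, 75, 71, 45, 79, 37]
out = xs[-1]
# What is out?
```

xs has length 6. Negative index -1 maps to positive index 6 + (-1) = 5. xs[5] = 37.

37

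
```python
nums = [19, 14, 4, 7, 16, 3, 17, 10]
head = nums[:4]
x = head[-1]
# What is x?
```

nums has length 8. The slice nums[:4] selects indices [0, 1, 2, 3] (0->19, 1->14, 2->4, 3->7), giving [19, 14, 4, 7]. So head = [19, 14, 4, 7]. Then head[-1] = 7.

7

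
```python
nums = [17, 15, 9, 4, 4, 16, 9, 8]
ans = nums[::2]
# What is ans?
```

nums has length 8. The slice nums[::2] selects indices [0, 2, 4, 6] (0->17, 2->9, 4->4, 6->9), giving [17, 9, 4, 9].

[17, 9, 4, 9]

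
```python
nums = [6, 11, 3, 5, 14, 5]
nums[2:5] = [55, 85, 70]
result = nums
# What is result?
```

nums starts as [6, 11, 3, 5, 14, 5] (length 6). The slice nums[2:5] covers indices [2, 3, 4] with values [3, 5, 14]. Replacing that slice with [55, 85, 70] (same length) produces [6, 11, 55, 85, 70, 5].

[6, 11, 55, 85, 70, 5]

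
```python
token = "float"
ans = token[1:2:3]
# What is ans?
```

token has length 5. The slice token[1:2:3] selects indices [1] (1->'l'), giving 'l'.

'l'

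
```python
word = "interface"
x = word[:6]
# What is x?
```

word has length 9. The slice word[:6] selects indices [0, 1, 2, 3, 4, 5] (0->'i', 1->'n', 2->'t', 3->'e', 4->'r', 5->'f'), giving 'interf'.

'interf'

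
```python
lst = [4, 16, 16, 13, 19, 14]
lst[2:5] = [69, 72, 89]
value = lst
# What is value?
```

lst starts as [4, 16, 16, 13, 19, 14] (length 6). The slice lst[2:5] covers indices [2, 3, 4] with values [16, 13, 19]. Replacing that slice with [69, 72, 89] (same length) produces [4, 16, 69, 72, 89, 14].

[4, 16, 69, 72, 89, 14]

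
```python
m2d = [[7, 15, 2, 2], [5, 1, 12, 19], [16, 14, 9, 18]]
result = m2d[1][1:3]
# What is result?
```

m2d[1] = [5, 1, 12, 19]. m2d[1] has length 4. The slice m2d[1][1:3] selects indices [1, 2] (1->1, 2->12), giving [1, 12].

[1, 12]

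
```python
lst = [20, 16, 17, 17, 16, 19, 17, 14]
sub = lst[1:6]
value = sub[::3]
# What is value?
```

lst has length 8. The slice lst[1:6] selects indices [1, 2, 3, 4, 5] (1->16, 2->17, 3->17, 4->16, 5->19), giving [16, 17, 17, 16, 19]. So sub = [16, 17, 17, 16, 19]. sub has length 5. The slice sub[::3] selects indices [0, 3] (0->16, 3->16), giving [16, 16].

[16, 16]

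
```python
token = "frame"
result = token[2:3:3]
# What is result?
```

token has length 5. The slice token[2:3:3] selects indices [2] (2->'a'), giving 'a'.

'a'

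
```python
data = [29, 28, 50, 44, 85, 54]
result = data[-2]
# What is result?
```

data has length 6. Negative index -2 maps to positive index 6 + (-2) = 4. data[4] = 85.

85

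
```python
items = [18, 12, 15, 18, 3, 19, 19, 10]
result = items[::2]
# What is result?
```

items has length 8. The slice items[::2] selects indices [0, 2, 4, 6] (0->18, 2->15, 4->3, 6->19), giving [18, 15, 3, 19].

[18, 15, 3, 19]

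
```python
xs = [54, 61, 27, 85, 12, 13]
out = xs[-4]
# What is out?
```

xs has length 6. Negative index -4 maps to positive index 6 + (-4) = 2. xs[2] = 27.

27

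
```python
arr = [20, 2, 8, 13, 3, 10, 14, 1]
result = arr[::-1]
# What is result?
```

arr has length 8. The slice arr[::-1] selects indices [7, 6, 5, 4, 3, 2, 1, 0] (7->1, 6->14, 5->10, 4->3, 3->13, 2->8, 1->2, 0->20), giving [1, 14, 10, 3, 13, 8, 2, 20].

[1, 14, 10, 3, 13, 8, 2, 20]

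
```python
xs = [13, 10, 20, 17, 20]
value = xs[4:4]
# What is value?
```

xs has length 5. The slice xs[4:4] resolves to an empty index range, so the result is [].

[]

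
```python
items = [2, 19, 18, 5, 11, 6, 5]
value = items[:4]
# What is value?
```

items has length 7. The slice items[:4] selects indices [0, 1, 2, 3] (0->2, 1->19, 2->18, 3->5), giving [2, 19, 18, 5].

[2, 19, 18, 5]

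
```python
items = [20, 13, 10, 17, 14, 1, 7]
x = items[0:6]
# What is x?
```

items has length 7. The slice items[0:6] selects indices [0, 1, 2, 3, 4, 5] (0->20, 1->13, 2->10, 3->17, 4->14, 5->1), giving [20, 13, 10, 17, 14, 1].

[20, 13, 10, 17, 14, 1]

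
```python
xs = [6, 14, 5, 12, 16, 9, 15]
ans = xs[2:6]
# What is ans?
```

xs has length 7. The slice xs[2:6] selects indices [2, 3, 4, 5] (2->5, 3->12, 4->16, 5->9), giving [5, 12, 16, 9].

[5, 12, 16, 9]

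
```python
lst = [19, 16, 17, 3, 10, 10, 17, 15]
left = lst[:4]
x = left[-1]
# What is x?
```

lst has length 8. The slice lst[:4] selects indices [0, 1, 2, 3] (0->19, 1->16, 2->17, 3->3), giving [19, 16, 17, 3]. So left = [19, 16, 17, 3]. Then left[-1] = 3.

3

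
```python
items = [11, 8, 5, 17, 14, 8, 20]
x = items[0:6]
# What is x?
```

items has length 7. The slice items[0:6] selects indices [0, 1, 2, 3, 4, 5] (0->11, 1->8, 2->5, 3->17, 4->14, 5->8), giving [11, 8, 5, 17, 14, 8].

[11, 8, 5, 17, 14, 8]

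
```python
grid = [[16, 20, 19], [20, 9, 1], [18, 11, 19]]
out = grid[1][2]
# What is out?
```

grid[1] = [20, 9, 1]. Taking column 2 of that row yields 1.

1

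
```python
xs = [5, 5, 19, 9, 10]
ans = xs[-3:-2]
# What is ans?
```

xs has length 5. The slice xs[-3:-2] selects indices [2] (2->19), giving [19].

[19]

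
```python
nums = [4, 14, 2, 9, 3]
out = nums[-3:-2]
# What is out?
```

nums has length 5. The slice nums[-3:-2] selects indices [2] (2->2), giving [2].

[2]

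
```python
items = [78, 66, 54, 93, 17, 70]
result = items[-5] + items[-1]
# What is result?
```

items has length 6. Negative index -5 maps to positive index 6 + (-5) = 1. items[1] = 66.
items has length 6. Negative index -1 maps to positive index 6 + (-1) = 5. items[5] = 70.
Sum: 66 + 70 = 136.

136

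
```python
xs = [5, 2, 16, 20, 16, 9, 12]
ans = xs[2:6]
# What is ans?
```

xs has length 7. The slice xs[2:6] selects indices [2, 3, 4, 5] (2->16, 3->20, 4->16, 5->9), giving [16, 20, 16, 9].

[16, 20, 16, 9]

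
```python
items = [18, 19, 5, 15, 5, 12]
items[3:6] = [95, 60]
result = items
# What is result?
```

items starts as [18, 19, 5, 15, 5, 12] (length 6). The slice items[3:6] covers indices [3, 4, 5] with values [15, 5, 12]. Replacing that slice with [95, 60] (different length) produces [18, 19, 5, 95, 60].

[18, 19, 5, 95, 60]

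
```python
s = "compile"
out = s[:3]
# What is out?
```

s has length 7. The slice s[:3] selects indices [0, 1, 2] (0->'c', 1->'o', 2->'m'), giving 'com'.

'com'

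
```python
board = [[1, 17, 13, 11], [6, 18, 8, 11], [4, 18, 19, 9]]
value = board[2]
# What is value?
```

board has 3 rows. Row 2 is [4, 18, 19, 9].

[4, 18, 19, 9]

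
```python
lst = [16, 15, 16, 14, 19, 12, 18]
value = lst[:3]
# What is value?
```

lst has length 7. The slice lst[:3] selects indices [0, 1, 2] (0->16, 1->15, 2->16), giving [16, 15, 16].

[16, 15, 16]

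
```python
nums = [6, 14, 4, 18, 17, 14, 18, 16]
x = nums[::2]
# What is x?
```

nums has length 8. The slice nums[::2] selects indices [0, 2, 4, 6] (0->6, 2->4, 4->17, 6->18), giving [6, 4, 17, 18].

[6, 4, 17, 18]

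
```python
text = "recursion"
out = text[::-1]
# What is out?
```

text has length 9. The slice text[::-1] selects indices [8, 7, 6, 5, 4, 3, 2, 1, 0] (8->'n', 7->'o', 6->'i', 5->'s', 4->'r', 3->'u', 2->'c', 1->'e', 0->'r'), giving 'noisrucer'.

'noisrucer'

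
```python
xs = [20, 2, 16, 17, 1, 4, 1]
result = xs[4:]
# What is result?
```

xs has length 7. The slice xs[4:] selects indices [4, 5, 6] (4->1, 5->4, 6->1), giving [1, 4, 1].

[1, 4, 1]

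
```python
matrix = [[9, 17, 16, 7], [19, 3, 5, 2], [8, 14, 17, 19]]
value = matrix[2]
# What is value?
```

matrix has 3 rows. Row 2 is [8, 14, 17, 19].

[8, 14, 17, 19]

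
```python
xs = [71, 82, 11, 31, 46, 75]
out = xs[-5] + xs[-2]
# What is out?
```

xs has length 6. Negative index -5 maps to positive index 6 + (-5) = 1. xs[1] = 82.
xs has length 6. Negative index -2 maps to positive index 6 + (-2) = 4. xs[4] = 46.
Sum: 82 + 46 = 128.

128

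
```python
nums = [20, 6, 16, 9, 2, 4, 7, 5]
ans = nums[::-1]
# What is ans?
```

nums has length 8. The slice nums[::-1] selects indices [7, 6, 5, 4, 3, 2, 1, 0] (7->5, 6->7, 5->4, 4->2, 3->9, 2->16, 1->6, 0->20), giving [5, 7, 4, 2, 9, 16, 6, 20].

[5, 7, 4, 2, 9, 16, 6, 20]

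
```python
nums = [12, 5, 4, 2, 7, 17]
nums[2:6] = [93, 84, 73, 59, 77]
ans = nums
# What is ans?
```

nums starts as [12, 5, 4, 2, 7, 17] (length 6). The slice nums[2:6] covers indices [2, 3, 4, 5] with values [4, 2, 7, 17]. Replacing that slice with [93, 84, 73, 59, 77] (different length) produces [12, 5, 93, 84, 73, 59, 77].

[12, 5, 93, 84, 73, 59, 77]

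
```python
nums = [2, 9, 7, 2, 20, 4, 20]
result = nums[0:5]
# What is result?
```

nums has length 7. The slice nums[0:5] selects indices [0, 1, 2, 3, 4] (0->2, 1->9, 2->7, 3->2, 4->20), giving [2, 9, 7, 2, 20].

[2, 9, 7, 2, 20]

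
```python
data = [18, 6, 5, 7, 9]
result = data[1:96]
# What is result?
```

data has length 5. The slice data[1:96] selects indices [1, 2, 3, 4] (1->6, 2->5, 3->7, 4->9), giving [6, 5, 7, 9].

[6, 5, 7, 9]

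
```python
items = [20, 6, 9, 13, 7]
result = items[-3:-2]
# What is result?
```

items has length 5. The slice items[-3:-2] selects indices [2] (2->9), giving [9].

[9]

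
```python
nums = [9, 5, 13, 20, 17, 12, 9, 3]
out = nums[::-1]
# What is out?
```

nums has length 8. The slice nums[::-1] selects indices [7, 6, 5, 4, 3, 2, 1, 0] (7->3, 6->9, 5->12, 4->17, 3->20, 2->13, 1->5, 0->9), giving [3, 9, 12, 17, 20, 13, 5, 9].

[3, 9, 12, 17, 20, 13, 5, 9]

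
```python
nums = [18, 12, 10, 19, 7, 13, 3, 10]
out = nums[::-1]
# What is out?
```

nums has length 8. The slice nums[::-1] selects indices [7, 6, 5, 4, 3, 2, 1, 0] (7->10, 6->3, 5->13, 4->7, 3->19, 2->10, 1->12, 0->18), giving [10, 3, 13, 7, 19, 10, 12, 18].

[10, 3, 13, 7, 19, 10, 12, 18]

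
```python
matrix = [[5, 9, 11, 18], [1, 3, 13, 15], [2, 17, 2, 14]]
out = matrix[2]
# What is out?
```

matrix has 3 rows. Row 2 is [2, 17, 2, 14].

[2, 17, 2, 14]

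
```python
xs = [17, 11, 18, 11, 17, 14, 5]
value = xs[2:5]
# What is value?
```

xs has length 7. The slice xs[2:5] selects indices [2, 3, 4] (2->18, 3->11, 4->17), giving [18, 11, 17].

[18, 11, 17]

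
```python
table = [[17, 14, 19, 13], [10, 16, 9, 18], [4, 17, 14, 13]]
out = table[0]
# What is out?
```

table has 3 rows. Row 0 is [17, 14, 19, 13].

[17, 14, 19, 13]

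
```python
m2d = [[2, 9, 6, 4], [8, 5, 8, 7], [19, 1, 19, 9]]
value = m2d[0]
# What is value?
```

m2d has 3 rows. Row 0 is [2, 9, 6, 4].

[2, 9, 6, 4]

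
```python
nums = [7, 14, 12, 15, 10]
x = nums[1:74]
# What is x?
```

nums has length 5. The slice nums[1:74] selects indices [1, 2, 3, 4] (1->14, 2->12, 3->15, 4->10), giving [14, 12, 15, 10].

[14, 12, 15, 10]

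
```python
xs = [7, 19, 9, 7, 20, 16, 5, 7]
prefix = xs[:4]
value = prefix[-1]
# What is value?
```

xs has length 8. The slice xs[:4] selects indices [0, 1, 2, 3] (0->7, 1->19, 2->9, 3->7), giving [7, 19, 9, 7]. So prefix = [7, 19, 9, 7]. Then prefix[-1] = 7.

7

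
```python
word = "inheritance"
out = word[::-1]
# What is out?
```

word has length 11. The slice word[::-1] selects indices [10, 9, 8, 7, 6, 5, 4, 3, 2, 1, 0] (10->'e', 9->'c', 8->'n', 7->'a', 6->'t', 5->'i', 4->'r', 3->'e', 2->'h', 1->'n', 0->'i'), giving 'ecnatirehni'.

'ecnatirehni'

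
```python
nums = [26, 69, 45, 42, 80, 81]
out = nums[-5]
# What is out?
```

nums has length 6. Negative index -5 maps to positive index 6 + (-5) = 1. nums[1] = 69.

69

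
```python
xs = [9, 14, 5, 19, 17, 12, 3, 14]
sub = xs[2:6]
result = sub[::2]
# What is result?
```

xs has length 8. The slice xs[2:6] selects indices [2, 3, 4, 5] (2->5, 3->19, 4->17, 5->12), giving [5, 19, 17, 12]. So sub = [5, 19, 17, 12]. sub has length 4. The slice sub[::2] selects indices [0, 2] (0->5, 2->17), giving [5, 17].

[5, 17]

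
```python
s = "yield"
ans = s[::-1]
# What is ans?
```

s has length 5. The slice s[::-1] selects indices [4, 3, 2, 1, 0] (4->'d', 3->'l', 2->'e', 1->'i', 0->'y'), giving 'dleiy'.

'dleiy'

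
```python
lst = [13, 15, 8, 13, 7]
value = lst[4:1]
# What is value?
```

lst has length 5. The slice lst[4:1] resolves to an empty index range, so the result is [].

[]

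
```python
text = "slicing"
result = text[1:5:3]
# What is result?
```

text has length 7. The slice text[1:5:3] selects indices [1, 4] (1->'l', 4->'i'), giving 'li'.

'li'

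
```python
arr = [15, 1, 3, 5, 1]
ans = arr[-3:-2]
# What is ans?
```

arr has length 5. The slice arr[-3:-2] selects indices [2] (2->3), giving [3].

[3]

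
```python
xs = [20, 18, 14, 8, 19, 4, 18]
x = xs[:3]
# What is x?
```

xs has length 7. The slice xs[:3] selects indices [0, 1, 2] (0->20, 1->18, 2->14), giving [20, 18, 14].

[20, 18, 14]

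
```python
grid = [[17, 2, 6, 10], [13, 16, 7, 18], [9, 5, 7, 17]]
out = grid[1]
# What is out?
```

grid has 3 rows. Row 1 is [13, 16, 7, 18].

[13, 16, 7, 18]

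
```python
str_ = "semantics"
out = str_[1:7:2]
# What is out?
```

str_ has length 9. The slice str_[1:7:2] selects indices [1, 3, 5] (1->'e', 3->'a', 5->'t'), giving 'eat'.

'eat'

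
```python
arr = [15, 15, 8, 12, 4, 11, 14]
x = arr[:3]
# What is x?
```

arr has length 7. The slice arr[:3] selects indices [0, 1, 2] (0->15, 1->15, 2->8), giving [15, 15, 8].

[15, 15, 8]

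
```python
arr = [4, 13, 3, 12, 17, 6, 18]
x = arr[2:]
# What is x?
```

arr has length 7. The slice arr[2:] selects indices [2, 3, 4, 5, 6] (2->3, 3->12, 4->17, 5->6, 6->18), giving [3, 12, 17, 6, 18].

[3, 12, 17, 6, 18]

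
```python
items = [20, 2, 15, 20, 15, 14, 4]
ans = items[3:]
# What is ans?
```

items has length 7. The slice items[3:] selects indices [3, 4, 5, 6] (3->20, 4->15, 5->14, 6->4), giving [20, 15, 14, 4].

[20, 15, 14, 4]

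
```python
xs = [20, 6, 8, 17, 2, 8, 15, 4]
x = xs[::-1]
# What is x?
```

xs has length 8. The slice xs[::-1] selects indices [7, 6, 5, 4, 3, 2, 1, 0] (7->4, 6->15, 5->8, 4->2, 3->17, 2->8, 1->6, 0->20), giving [4, 15, 8, 2, 17, 8, 6, 20].

[4, 15, 8, 2, 17, 8, 6, 20]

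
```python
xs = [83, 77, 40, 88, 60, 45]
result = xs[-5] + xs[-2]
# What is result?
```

xs has length 6. Negative index -5 maps to positive index 6 + (-5) = 1. xs[1] = 77.
xs has length 6. Negative index -2 maps to positive index 6 + (-2) = 4. xs[4] = 60.
Sum: 77 + 60 = 137.

137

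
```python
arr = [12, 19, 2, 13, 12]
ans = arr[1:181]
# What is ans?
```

arr has length 5. The slice arr[1:181] selects indices [1, 2, 3, 4] (1->19, 2->2, 3->13, 4->12), giving [19, 2, 13, 12].

[19, 2, 13, 12]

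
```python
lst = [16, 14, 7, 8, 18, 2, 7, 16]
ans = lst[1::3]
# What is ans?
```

lst has length 8. The slice lst[1::3] selects indices [1, 4, 7] (1->14, 4->18, 7->16), giving [14, 18, 16].

[14, 18, 16]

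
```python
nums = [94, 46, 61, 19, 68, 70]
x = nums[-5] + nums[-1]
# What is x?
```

nums has length 6. Negative index -5 maps to positive index 6 + (-5) = 1. nums[1] = 46.
nums has length 6. Negative index -1 maps to positive index 6 + (-1) = 5. nums[5] = 70.
Sum: 46 + 70 = 116.

116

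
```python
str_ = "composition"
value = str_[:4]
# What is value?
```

str_ has length 11. The slice str_[:4] selects indices [0, 1, 2, 3] (0->'c', 1->'o', 2->'m', 3->'p'), giving 'comp'.

'comp'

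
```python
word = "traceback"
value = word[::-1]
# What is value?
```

word has length 9. The slice word[::-1] selects indices [8, 7, 6, 5, 4, 3, 2, 1, 0] (8->'k', 7->'c', 6->'a', 5->'b', 4->'e', 3->'c', 2->'a', 1->'r', 0->'t'), giving 'kcabecart'.

'kcabecart'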